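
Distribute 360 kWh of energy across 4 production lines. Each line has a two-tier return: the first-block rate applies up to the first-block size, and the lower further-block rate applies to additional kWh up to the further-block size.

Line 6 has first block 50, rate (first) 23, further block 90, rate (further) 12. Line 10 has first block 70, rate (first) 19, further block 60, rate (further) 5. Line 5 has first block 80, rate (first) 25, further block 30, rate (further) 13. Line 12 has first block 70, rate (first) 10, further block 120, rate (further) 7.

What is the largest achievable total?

6350

Treat each block as its own option and order by rate: Line 5/tier1 25 > Line 6/tier1 23 > Line 10/tier1 19 > Line 5/tier2 13 > Line 6/tier2 12 > Line 12/tier1 10 > Line 12/tier2 7 > Line 10/tier2 5.
Line 5 tier1 at 25: fill all 80 → 280 left.
Line 6 tier1 at 23: fill all 50 → 230 left.
Line 10/tier1 (19): +70 → 160 left.
Line 5 tier2 at 13: fill all 30 → 130 left.
Line 6/tier2 (12): +90 → 40 left.
Line 12 tier1 at 10: only 40 left, fill 40.
Total = 25×80 + 23×50 + 19×70 + 13×30 + 12×90 + 10×40 = 6350.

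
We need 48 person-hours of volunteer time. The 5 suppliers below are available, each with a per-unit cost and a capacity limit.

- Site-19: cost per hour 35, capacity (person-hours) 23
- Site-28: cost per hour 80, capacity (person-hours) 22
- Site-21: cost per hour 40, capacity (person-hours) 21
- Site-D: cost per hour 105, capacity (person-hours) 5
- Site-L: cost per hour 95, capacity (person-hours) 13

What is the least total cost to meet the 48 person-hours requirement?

Fill from the cheapest supplier first.
Site-19 at 35: take all 23 person-hours ; 25 still needed.
Site-21 (40): use full 21 ; 4 person-hours to go.
Site-28 (80): take the remaining 4 ; done.
Site-L, Site-D: unused.
Cost = 23×35 + 21×40 + 4×80 = 1965.

1965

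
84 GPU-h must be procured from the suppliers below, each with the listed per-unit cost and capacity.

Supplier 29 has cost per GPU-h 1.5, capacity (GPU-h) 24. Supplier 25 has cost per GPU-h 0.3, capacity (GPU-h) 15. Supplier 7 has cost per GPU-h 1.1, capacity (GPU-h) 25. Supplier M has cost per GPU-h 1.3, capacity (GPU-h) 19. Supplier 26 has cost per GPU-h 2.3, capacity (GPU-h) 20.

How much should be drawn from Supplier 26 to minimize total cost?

1

Use suppliers in increasing cost order.
Take 15 from Supplier 25 at 0.3 — need 69 more.
Supplier 7 at 1.1: take all 25 GPU-h — 44 still needed.
Supplier M at 1.3: take all 19 GPU-h — 25 still needed.
Take 24 from Supplier 29 at 1.5 — need 1 more.
Supplier 26 at 2.3: take 1 of its 20 — requirement met.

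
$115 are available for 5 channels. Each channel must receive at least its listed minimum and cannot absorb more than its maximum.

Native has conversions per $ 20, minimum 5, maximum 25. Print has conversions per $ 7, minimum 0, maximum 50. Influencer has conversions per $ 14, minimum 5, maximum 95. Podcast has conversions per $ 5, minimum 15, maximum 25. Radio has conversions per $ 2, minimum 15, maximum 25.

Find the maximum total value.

1445

Meeting every minimum uses 5+0+5+15+15 = 40 $, leaving 75.
Rank by conversions per $: Native 20 > Influencer 14 > Print 7 > Podcast 5 > Radio 2.
Native takes 20 more to reach its cap of 25 → 55 left.
Only 55 left; Influencer takes them to reach 60.
Total = 20×25 + 14×60 + 5×15 + 2×15 = 1445.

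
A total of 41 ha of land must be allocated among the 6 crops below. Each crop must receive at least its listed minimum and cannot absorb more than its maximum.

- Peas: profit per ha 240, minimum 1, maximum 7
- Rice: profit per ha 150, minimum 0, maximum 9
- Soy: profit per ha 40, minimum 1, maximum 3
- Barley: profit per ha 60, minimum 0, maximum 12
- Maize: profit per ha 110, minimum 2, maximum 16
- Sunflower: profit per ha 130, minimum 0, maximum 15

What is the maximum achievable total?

Meeting every minimum uses 1+0+1+0+2+0 = 4 ha, leaving 37.
Rank by profit per ha: Peas 240 > Rice 150 > Sunflower 130 > Maize 110 > Barley 60 > Soy 40.
Give Peas 6 more to hit its cap of 7 ; 31 left.
Rice: +9 to 9 (cap) ; 22 left.
Sunflower takes 15 more to reach its cap of 15 ; 7 left.
Only 7 left; Maize takes them to reach 9.
Total = 240×7 + 150×9 + 40×1 + 110×9 + 130×15 = 6010.

6010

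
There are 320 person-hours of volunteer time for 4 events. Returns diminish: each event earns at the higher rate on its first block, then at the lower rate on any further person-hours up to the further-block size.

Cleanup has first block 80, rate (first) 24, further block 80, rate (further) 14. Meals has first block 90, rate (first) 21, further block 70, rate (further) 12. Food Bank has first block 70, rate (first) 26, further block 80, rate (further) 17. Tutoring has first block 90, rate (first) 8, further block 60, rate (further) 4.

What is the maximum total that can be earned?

6990

Rank every tier by rate: Food Bank/first 26 > Cleanup/first 24 > Meals/first 21 > Food Bank/second 17 > Cleanup/second 14 > Meals/second 12 > Tutoring/first 8 > Tutoring/second 4.
Food Bank/first (26): +70 → 250 left.
Cleanup first at 24: fill all 80 → 170 left.
Fill Meals first block (90 at 21) → 80 left.
Food Bank second at 17: fill all 80 → 0 left.
Total = 26×70 + 24×80 + 21×90 + 17×80 = 6990.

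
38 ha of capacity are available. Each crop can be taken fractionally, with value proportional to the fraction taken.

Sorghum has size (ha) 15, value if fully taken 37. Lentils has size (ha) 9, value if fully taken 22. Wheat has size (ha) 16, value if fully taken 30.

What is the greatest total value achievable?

Best value per unit of size first: Sorghum 37/15≈2.47, Lentils 22/9≈2.44, Wheat 30/16≈1.88.
Take all of Sorghum (15 ha, value 37) — 23 ha left.
Lentils: take in full, 9 ha for value 22 — 14 left.
Fill the last 14 ha with part of Wheat: 14/16 of it earns 26.25.
Total value = 85.25.

85.25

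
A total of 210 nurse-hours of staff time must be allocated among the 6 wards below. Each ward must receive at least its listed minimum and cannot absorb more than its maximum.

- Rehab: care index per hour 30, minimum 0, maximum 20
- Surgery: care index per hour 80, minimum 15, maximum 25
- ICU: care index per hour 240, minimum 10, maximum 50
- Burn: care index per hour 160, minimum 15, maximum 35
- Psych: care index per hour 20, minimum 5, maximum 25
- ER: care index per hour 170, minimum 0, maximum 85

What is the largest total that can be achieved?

Meeting every minimum uses 0+15+10+15+5+0 = 45 nurse-hours, leaving 165.
Order the wards by care index per hour: ICU 240 > ER 170 > Burn 160 > Surgery 80 > Rehab 30 > Psych 20.
Give ICU 40 more to hit its cap of 50 — 125 left.
ER: +85 to 85 (cap) — 40 left.
Burn takes 20 more to reach its cap of 35 — 20 left.
Surgery takes 10 more to reach its cap of 25 — 10 left.
Rehab has room for 20 more but only 10 remain, so it gets 10.
Total = 30×10 + 80×25 + 240×50 + 160×35 + 20×5 + 170×85 = 34450.

34450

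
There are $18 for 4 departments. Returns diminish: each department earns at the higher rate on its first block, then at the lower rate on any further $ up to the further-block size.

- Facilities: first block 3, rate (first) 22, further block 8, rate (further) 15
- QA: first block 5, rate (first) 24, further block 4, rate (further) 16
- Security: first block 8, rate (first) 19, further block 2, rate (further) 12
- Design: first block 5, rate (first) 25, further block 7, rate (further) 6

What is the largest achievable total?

406

Rank every tier by rate: Design/T1 25 > QA/T1 24 > Facilities/T1 22 > Security/T1 19 > QA/T2 16 > Facilities/T2 15 > Security/T2 12 > Design/T2 6.
Design/T1 (25): +5 → 13 left.
QA/T1 (24): +5 → 8 left.
Facilities T1 at 22: fill all 3 → 5 left.
5 remain; put them into Security T1 at 19.
Total = 25×5 + 24×5 + 22×3 + 19×5 = 406.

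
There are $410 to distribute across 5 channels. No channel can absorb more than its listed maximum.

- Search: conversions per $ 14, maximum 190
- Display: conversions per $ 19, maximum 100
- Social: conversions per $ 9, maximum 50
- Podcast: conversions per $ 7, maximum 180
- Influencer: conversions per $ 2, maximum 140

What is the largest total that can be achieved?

5500

Rank by conversions per $: Display 19 > Search 14 > Social 9 > Podcast 7 > Influencer 2.
Give Display 100 to hit its cap of 100 → 310 left.
Search takes 190 to reach its cap of 190 → 120 left.
Social: +50 to 50 (cap) → 70 left.
Podcast: +70 (room for 180) → 70. Pool exhausted.
Total = 14×190 + 19×100 + 9×50 + 7×70 = 5500.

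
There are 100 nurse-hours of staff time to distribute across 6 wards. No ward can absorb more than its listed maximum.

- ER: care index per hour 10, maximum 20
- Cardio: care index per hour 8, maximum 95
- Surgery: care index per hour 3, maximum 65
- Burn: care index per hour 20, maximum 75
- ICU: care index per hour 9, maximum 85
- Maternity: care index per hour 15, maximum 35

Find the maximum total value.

1875

Highest care index per hour first: Burn 20 > Maternity 15 > ER 10 > ICU 9 > Cardio 8 > Surgery 3.
Give Burn 75 to hit its cap of 75 — 25 left.
Maternity has room for 35 but only 25 remain, so it gets 25.
Total = 20×75 + 15×25 = 1875.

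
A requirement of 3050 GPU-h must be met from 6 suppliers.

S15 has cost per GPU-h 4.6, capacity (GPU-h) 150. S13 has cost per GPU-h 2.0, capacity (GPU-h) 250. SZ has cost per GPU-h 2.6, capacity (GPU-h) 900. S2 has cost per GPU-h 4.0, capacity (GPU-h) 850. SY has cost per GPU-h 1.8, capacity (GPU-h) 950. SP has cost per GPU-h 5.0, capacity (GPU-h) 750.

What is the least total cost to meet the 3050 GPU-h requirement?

Cheapest first:
SY at 1.8: take all 950 GPU-h — 2100 still needed.
S13 (2.0): use full 250 — 1850 GPU-h to go.
SZ at 2.6: take all 900 GPU-h — 950 still needed.
S2 at 4.0: take all 850 GPU-h — 100 still needed.
S15 (4.6): take the remaining 100 — done.
SP: unused.
Cost = 950×1.8 + 250×2.0 + 900×2.6 + 850×4.0 + 100×4.6 = 8410.

8410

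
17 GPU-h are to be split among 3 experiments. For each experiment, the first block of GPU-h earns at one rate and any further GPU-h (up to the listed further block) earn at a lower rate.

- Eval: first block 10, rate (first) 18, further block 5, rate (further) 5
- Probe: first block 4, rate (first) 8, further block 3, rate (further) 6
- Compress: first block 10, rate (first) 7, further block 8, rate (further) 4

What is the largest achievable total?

Rank every tier by rate: Eval/tier1 18 > Probe/tier1 8 > Compress/tier1 7 > Probe/tier2 6 > Eval/tier2 5 > Compress/tier2 4.
Fill Eval tier1 block (10 at 18) — 7 left.
Fill Probe tier1 block (4 at 8) — 3 left.
Compress tier1 at 7: only 3 left, fill 3.
Total = 18×10 + 8×4 + 7×3 = 233.

233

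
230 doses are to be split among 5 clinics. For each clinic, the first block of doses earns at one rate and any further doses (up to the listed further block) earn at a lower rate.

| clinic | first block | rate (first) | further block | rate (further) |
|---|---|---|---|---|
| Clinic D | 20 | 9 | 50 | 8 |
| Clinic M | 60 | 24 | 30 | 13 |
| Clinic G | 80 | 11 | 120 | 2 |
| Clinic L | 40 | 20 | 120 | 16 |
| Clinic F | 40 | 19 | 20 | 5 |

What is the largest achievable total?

4440

Order all 10 blocks by rate: Clinic M/first 24 > Clinic L/first 20 > Clinic F/first 19 > Clinic L/second 16 > Clinic M/second 13 > Clinic G/first 11 > Clinic D/first 9 > Clinic D/second 8 > Clinic F/second 5 > Clinic G/second 2.
Clinic M first at 24: fill all 60 ; 170 left.
Clinic L/first (20): +40 ; 130 left.
Clinic F first at 19: fill all 40 ; 90 left.
90 remain; put them into Clinic L second at 16.
Total = 24×60 + 20×40 + 19×40 + 16×90 = 4440.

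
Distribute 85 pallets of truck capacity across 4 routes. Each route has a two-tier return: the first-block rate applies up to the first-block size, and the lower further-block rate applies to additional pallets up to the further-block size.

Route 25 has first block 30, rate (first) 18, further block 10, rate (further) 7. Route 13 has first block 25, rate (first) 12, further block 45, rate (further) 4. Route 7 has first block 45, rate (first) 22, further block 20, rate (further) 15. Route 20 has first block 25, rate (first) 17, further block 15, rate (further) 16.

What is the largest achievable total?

1700

Treat each block as its own option and order by rate: Route 7/T1 22 > Route 25/T1 18 > Route 20/T1 17 > Route 20/T2 16 > Route 7/T2 15 > Route 13/T1 12 > Route 25/T2 7 > Route 13/T2 4.
Route 7/T1 (22): +45 ; 40 left.
Route 25 T1 at 18: fill all 30 ; 10 left.
Route 20/T1: +10 of 25 at 17; pool empty.
Total = 22×45 + 18×30 + 17×10 = 1700.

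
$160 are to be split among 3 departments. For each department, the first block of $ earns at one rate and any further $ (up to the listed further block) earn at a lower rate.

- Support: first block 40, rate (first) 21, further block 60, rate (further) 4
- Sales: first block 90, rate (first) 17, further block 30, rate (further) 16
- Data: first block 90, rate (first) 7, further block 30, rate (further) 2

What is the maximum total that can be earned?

2850

Treat each block as its own option and order by rate: Support/T1 21 > Sales/T1 17 > Sales/T2 16 > Data/T1 7 > Support/T2 4 > Data/T2 2.
Support/T1 (21): +40 → 120 left.
Fill Sales T1 block (90 at 17) → 30 left.
Fill Sales T2 block (30 at 16) → 0 left.
Total = 21×40 + 17×90 + 16×30 = 2850.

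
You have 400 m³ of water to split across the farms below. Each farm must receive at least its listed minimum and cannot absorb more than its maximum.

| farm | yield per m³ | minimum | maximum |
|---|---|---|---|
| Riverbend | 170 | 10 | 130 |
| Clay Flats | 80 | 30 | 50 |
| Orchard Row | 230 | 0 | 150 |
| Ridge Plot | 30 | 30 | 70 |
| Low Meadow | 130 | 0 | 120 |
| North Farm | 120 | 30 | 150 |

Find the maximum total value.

Meeting every minimum uses 10+30+0+30+0+30 = 100 m³, leaving 300.
Rank by yield per m³: Orchard Row 230 > Riverbend 170 > Low Meadow 130 > North Farm 120 > Clay Flats 80 > Ridge Plot 30.
Give Orchard Row 150 more to hit its cap of 150 → 150 left.
Riverbend: +120 to 130 (cap) → 30 left.
Low Meadow: +30 (room for 120) → 30. Pool exhausted.
Total = 170×130 + 80×30 + 230×150 + 30×30 + 130×30 + 120×30 = 67400.

67400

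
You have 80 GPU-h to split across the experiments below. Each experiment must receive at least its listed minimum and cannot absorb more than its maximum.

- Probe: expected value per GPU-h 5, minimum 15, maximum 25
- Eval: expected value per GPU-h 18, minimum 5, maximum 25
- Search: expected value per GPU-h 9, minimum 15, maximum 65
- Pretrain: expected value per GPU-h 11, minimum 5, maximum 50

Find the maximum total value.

935

Meeting every minimum uses 15+5+15+5 = 40 GPU-h, leaving 40.
Order the experiments by expected value per GPU-h: Eval 18 > Pretrain 11 > Search 9 > Probe 5.
Eval: +20 to 25 (cap) — 20 left.
Only 20 left; Pretrain takes them to reach 25.
Total = 5×15 + 18×25 + 9×15 + 11×25 = 935.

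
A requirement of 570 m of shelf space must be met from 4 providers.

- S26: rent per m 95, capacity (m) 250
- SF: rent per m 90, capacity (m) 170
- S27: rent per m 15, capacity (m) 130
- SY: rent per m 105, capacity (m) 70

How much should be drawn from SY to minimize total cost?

20

Use providers in increasing cost order.
S27 (15): use full 130 → 440 m to go.
Take 170 from SF at 90 → need 270 more.
S26 (95): use full 250 → 20 m to go.
SY at 105: take 20 of its 70 → requirement met.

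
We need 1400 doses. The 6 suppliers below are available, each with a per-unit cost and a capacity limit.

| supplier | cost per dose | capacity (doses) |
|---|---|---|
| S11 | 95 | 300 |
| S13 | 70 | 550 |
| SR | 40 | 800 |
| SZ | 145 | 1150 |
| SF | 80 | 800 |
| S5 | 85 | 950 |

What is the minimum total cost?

Use suppliers in increasing cost order.
SR (40): use full 800 → 600 doses to go.
S13 at 70: take all 550 doses → 50 still needed.
SF (80): take the remaining 50 → done.
S5, S11, SZ: unused.
Cost = 800×40 + 550×70 + 50×80 = 74500.

74500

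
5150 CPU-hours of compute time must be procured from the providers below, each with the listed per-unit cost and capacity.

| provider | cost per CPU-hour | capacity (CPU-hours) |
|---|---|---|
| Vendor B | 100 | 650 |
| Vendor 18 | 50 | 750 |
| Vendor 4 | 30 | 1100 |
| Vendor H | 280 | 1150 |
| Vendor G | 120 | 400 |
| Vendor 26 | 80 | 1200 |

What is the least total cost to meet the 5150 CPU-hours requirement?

Fill from the cheapest provider first.
Take 1100 from Vendor 4 at 30 ; need 4050 more.
Take 750 from Vendor 18 at 50 ; need 3300 more.
Vendor 26 at 80: take all 1200 CPU-hours ; 2100 still needed.
Vendor B (100): use full 650 ; 1450 CPU-hours to go.
Vendor G (120): use full 400 ; 1050 CPU-hours to go.
Vendor H (280): take the remaining 1050 ; done.
Cost = 1100×30 + 750×50 + 1200×80 + 650×100 + 400×120 + 1050×280 = 573500.

573500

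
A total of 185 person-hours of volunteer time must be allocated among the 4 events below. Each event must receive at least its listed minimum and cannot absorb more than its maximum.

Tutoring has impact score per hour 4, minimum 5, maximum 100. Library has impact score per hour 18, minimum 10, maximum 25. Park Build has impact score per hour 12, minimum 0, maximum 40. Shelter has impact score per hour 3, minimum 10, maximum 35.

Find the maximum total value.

Meeting every minimum uses 5+10+0+10 = 25 person-hours, leaving 160.
Highest impact score per hour first: Library 18 > Park Build 12 > Tutoring 4 > Shelter 3.
Library: +15 to 25 (cap) → 145 left.
Park Build: +40 to 40 (cap) → 105 left.
Give Tutoring 95 more to hit its cap of 100 → 10 left.
Only 10 left; Shelter takes them to reach 20.
Total = 4×100 + 18×25 + 12×40 + 3×20 = 1390.

1390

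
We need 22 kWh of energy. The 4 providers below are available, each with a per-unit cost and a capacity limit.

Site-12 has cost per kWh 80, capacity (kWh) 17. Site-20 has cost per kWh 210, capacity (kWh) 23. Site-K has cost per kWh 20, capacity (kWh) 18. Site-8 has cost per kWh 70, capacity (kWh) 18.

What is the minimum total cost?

640

Use providers in increasing cost order.
Site-K (20): use full 18 — 4 kWh to go.
Site-8 (70): take the remaining 4 — done.
Site-12, Site-20: unused.
Cost = 18×20 + 4×70 = 640.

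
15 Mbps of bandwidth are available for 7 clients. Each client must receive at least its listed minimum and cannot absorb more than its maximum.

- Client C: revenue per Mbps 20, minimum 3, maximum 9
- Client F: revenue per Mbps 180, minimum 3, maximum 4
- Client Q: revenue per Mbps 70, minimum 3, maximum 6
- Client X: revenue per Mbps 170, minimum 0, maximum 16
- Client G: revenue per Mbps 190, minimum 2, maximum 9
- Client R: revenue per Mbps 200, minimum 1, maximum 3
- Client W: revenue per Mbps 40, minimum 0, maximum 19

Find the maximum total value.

1980

Meeting every minimum uses 3+3+3+0+2+1+0 = 12 Mbps, leaving 3.
Rank by revenue per Mbps: Client R 200 > Client G 190 > Client F 180 > Client X 170 > Client Q 70 > Client W 40 > Client C 20.
Client R: +2 to 3 (cap) → 1 left.
Client G: +1 (room for 7) → 3. Pool exhausted.
Total = 20×3 + 180×3 + 70×3 + 190×3 + 200×3 = 1980.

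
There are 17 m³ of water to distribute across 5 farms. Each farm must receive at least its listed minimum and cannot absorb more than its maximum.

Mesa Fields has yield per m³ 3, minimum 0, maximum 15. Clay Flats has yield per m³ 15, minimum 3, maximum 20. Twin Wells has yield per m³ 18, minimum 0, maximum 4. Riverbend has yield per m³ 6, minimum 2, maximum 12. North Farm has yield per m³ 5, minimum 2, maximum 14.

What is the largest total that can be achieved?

229

Meeting every minimum uses 0+3+0+2+2 = 7 m³, leaving 10.
Highest yield per m³ first: Twin Wells 18 > Clay Flats 15 > Riverbend 6 > North Farm 5 > Mesa Fields 3.
Twin Wells takes 4 more to reach its cap of 4 ; 6 left.
Only 6 left; Clay Flats takes them to reach 9.
Total = 15×9 + 18×4 + 6×2 + 5×2 = 229.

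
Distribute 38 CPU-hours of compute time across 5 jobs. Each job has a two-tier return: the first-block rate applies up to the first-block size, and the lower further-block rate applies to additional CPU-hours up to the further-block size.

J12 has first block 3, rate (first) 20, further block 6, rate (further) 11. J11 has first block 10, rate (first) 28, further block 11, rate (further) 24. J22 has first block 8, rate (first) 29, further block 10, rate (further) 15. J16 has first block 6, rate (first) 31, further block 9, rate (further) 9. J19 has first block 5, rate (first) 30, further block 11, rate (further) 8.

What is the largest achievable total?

1064

Treat each block as its own option and order by rate: J16/first 31 > J19/first 30 > J22/first 29 > J11/first 28 > J11/second 24 > J12/first 20 > J22/second 15 > J12/second 11 > J16/second 9 > J19/second 8.
J16 first at 31: fill all 6 → 32 left.
Fill J19 first block (5 at 30) → 27 left.
J22/first (29): +8 → 19 left.
Fill J11 first block (10 at 28) → 9 left.
9 remain; put them into J11 second at 24.
Total = 31×6 + 30×5 + 29×8 + 28×10 + 24×9 = 1064.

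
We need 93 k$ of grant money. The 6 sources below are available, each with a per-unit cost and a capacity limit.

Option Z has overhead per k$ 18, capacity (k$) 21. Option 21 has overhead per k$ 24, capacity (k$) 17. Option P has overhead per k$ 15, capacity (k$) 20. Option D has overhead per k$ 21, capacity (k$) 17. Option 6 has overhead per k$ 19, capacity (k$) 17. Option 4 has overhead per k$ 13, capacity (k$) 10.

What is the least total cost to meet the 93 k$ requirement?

Cheapest first:
Take 10 from Option 4 at 13 → need 83 more.
Take 20 from Option P at 15 → need 63 more.
Option Z at 18: take all 21 k$ → 42 still needed.
Option 6 (19): use full 17 → 25 k$ to go.
Option D at 21: take all 17 k$ → 8 still needed.
Option 21 (24): take the remaining 8 → done.
Cost = 10×13 + 20×15 + 21×18 + 17×19 + 17×21 + 8×24 = 1680.

1680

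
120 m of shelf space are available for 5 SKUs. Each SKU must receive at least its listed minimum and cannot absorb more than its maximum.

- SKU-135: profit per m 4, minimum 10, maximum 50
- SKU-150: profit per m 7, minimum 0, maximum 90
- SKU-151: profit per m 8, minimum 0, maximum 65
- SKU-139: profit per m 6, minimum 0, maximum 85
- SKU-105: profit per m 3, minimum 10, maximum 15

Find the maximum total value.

835

Meeting every minimum uses 10+0+0+0+10 = 20 m, leaving 100.
Rank by profit per m: SKU-151 8 > SKU-150 7 > SKU-139 6 > SKU-135 4 > SKU-105 3.
Give SKU-151 65 more to hit its cap of 65 → 35 left.
SKU-150 has room for 90 more but only 35 remain, so it gets 35.
Total = 4×10 + 7×35 + 8×65 + 3×10 = 835.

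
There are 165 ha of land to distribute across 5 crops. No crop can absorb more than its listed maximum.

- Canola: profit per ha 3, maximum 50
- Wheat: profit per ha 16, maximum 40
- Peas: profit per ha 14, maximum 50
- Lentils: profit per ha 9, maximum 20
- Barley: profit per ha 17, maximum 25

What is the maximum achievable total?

Highest profit per ha first: Barley 17 > Wheat 16 > Peas 14 > Lentils 9 > Canola 3.
Barley: +25 to 25 (cap) ; 140 left.
Give Wheat 40 to hit its cap of 40 ; 100 left.
Peas: +50 to 50 (cap) ; 50 left.
Give Lentils 20 to hit its cap of 20 ; 30 left.
Only 30 left; Canola takes them to reach 30.
Total = 3×30 + 16×40 + 14×50 + 9×20 + 17×25 = 2035.

2035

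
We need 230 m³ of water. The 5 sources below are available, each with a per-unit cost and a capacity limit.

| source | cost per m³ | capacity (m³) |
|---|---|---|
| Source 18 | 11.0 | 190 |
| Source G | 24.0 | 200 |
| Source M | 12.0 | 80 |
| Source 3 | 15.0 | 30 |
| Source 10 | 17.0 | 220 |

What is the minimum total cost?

Use sources in increasing cost order.
Source 18 (11.0): use full 190 → 40 m³ to go.
Take 40 from Source M at 12.0 to finish.
Source 3, Source 10, Source G: unused.
Cost = 190×11.0 + 40×12.0 = 2570.

2570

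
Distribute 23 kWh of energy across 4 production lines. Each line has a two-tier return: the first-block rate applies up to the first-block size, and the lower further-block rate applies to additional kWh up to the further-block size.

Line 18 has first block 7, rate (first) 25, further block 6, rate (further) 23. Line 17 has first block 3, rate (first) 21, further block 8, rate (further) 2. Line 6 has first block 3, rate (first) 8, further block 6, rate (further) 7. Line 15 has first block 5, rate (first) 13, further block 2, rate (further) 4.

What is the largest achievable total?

Treat each block as its own option and order by rate: Line 18/tier1 25 > Line 18/tier2 23 > Line 17/tier1 21 > Line 15/tier1 13 > Line 6/tier1 8 > Line 6/tier2 7 > Line 15/tier2 4 > Line 17/tier2 2.
Line 18 tier1 at 25: fill all 7 ; 16 left.
Fill Line 18 tier2 block (6 at 23) ; 10 left.
Fill Line 17 tier1 block (3 at 21) ; 7 left.
Fill Line 15 tier1 block (5 at 13) ; 2 left.
Line 6/tier1: +2 of 3 at 8; pool empty.
Total = 25×7 + 23×6 + 21×3 + 13×5 + 8×2 = 457.

457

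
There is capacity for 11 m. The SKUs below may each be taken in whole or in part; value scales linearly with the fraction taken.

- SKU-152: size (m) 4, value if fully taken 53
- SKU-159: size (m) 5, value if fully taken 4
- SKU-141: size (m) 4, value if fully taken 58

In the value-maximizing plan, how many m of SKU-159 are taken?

Sort by value density: SKU-141 58/4≈14.5, SKU-152 53/4≈13.2, SKU-159 4/5≈0.8.
SKU-141: take in full, 4 m for value 58 ; 7 left.
SKU-152: take in full, 4 m for value 53 ; 3 left.
Fill the last 3 m with part of SKU-159: 3/5 of it earns 2.4.

3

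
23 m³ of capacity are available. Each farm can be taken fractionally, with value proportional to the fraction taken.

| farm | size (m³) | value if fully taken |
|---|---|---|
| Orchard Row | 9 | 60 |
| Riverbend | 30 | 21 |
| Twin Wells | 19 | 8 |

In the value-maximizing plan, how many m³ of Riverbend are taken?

14

Best value per unit of size first: Orchard Row 60/9≈6.67, Riverbend 21/30≈0.7, Twin Wells 8/19≈0.421.
All 9 m³ of Orchard Row fit (value 60) ; 14 remain.
Fill the last 14 m³ with part of Riverbend: 14/30 of it earns 9.8.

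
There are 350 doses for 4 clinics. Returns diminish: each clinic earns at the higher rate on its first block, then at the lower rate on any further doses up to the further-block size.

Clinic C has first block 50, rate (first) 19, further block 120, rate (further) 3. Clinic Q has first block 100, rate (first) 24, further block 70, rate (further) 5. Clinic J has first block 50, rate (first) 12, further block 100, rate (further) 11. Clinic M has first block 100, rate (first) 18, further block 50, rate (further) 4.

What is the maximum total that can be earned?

Rank every tier by rate: Clinic Q/T1 24 > Clinic C/T1 19 > Clinic M/T1 18 > Clinic J/T1 12 > Clinic J/T2 11 > Clinic Q/T2 5 > Clinic M/T2 4 > Clinic C/T2 3.
Fill Clinic Q T1 block (100 at 24) ; 250 left.
Fill Clinic C T1 block (50 at 19) ; 200 left.
Clinic M/T1 (18): +100 ; 100 left.
Clinic J T1 at 12: fill all 50 ; 50 left.
50 remain; put them into Clinic J T2 at 11.
Total = 24×100 + 19×50 + 18×100 + 12×50 + 11×50 = 6300.

6300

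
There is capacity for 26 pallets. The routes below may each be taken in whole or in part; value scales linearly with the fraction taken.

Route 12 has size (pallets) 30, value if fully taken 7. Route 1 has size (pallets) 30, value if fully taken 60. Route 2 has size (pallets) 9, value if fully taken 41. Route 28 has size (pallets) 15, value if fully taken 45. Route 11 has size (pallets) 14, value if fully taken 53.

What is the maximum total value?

Sort by value density: Route 2 41/9≈4.56, Route 11 53/14≈3.79, Route 28 45/15≈3, Route 1 60/30≈2, Route 12 7/30≈0.233.
Take all of Route 2 (9 pallets, value 41) ; 17 pallets left.
Route 11: take in full, 14 pallets for value 53 ; 3 left.
Fill the last 3 pallets with part of Route 28: 3/15 of it earns 9.
Total value = 103.

103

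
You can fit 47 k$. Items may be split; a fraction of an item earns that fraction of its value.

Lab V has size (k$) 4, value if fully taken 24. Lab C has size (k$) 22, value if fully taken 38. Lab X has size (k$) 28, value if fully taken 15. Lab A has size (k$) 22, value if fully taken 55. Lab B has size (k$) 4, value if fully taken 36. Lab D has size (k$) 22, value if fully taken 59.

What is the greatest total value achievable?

Best value per unit of size first: Lab B 36/4≈9, Lab V 24/4≈6, Lab D 59/22≈2.68, Lab A 55/22≈2.5, Lab C 38/22≈1.73, Lab X 15/28≈0.536.
Take all of Lab B (4 k$, value 36) → 43 k$ left.
Lab V: take in full, 4 k$ for value 24 → 39 left.
Take all of Lab D (22 k$, value 59) → 17 k$ left.
17 k$ left: a 17/22 share of Lab A gives 55×17/22 = 42.5.
Total value = 161.5.

161.5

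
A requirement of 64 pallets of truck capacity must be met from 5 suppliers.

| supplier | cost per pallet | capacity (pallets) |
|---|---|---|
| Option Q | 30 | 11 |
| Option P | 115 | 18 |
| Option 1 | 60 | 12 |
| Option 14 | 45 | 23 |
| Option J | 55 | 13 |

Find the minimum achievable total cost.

3375

Use suppliers in increasing cost order.
Option Q (30): use full 11 ; 53 pallets to go.
Option 14 (45): use full 23 ; 30 pallets to go.
Option J at 55: take all 13 pallets ; 17 still needed.
Option 1 (60): use full 12 ; 5 pallets to go.
Take 5 from Option P at 115 to finish.
Cost = 11×30 + 23×45 + 13×55 + 12×60 + 5×115 = 3375.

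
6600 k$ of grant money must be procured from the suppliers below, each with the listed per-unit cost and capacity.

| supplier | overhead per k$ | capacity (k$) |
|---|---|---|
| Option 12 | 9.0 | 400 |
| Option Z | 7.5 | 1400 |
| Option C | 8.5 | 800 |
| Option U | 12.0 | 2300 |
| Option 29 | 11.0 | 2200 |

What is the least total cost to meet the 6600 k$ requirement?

66700

Cheapest first:
Option Z at 7.5: take all 1400 k$ → 5200 still needed.
Take 800 from Option C at 8.5 → need 4400 more.
Option 12 (9.0): use full 400 → 4000 k$ to go.
Option 29 (11.0): use full 2200 → 1800 k$ to go.
Take 1800 from Option U at 12.0 to finish.
Cost = 1400×7.5 + 800×8.5 + 400×9.0 + 2200×11.0 + 1800×12.0 = 66700.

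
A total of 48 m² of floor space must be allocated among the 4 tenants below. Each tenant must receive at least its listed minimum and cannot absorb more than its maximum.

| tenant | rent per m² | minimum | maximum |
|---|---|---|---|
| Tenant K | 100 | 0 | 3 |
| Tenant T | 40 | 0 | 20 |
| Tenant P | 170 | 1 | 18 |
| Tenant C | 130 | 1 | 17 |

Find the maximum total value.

5970

Meeting every minimum uses 0+0+1+1 = 2 m², leaving 46.
Order the tenants by rent per m²: Tenant P 170 > Tenant C 130 > Tenant K 100 > Tenant T 40.
Tenant P takes 17 more to reach its cap of 18 ; 29 left.
Tenant C: +16 to 17 (cap) ; 13 left.
Tenant K takes 3 more to reach its cap of 3 ; 10 left.
Tenant T has room for 20 more but only 10 remain, so it gets 10.
Total = 100×3 + 40×10 + 170×18 + 130×17 = 5970.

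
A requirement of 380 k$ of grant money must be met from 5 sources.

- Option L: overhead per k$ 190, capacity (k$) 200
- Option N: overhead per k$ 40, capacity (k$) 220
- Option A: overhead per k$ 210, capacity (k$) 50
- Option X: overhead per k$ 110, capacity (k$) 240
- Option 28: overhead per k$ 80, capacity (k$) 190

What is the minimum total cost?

Use sources in increasing cost order.
Take 220 from Option N at 40 ; need 160 more.
Option 28 (80): take the remaining 160 ; done.
Option X, Option L, Option A: unused.
Cost = 220×40 + 160×80 = 21600.

21600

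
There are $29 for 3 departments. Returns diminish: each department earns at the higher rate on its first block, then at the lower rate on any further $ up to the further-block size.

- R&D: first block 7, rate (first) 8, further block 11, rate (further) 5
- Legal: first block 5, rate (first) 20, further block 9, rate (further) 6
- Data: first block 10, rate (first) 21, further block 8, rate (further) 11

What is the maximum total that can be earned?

446

Treat each block as its own option and order by rate: Data/T1 21 > Legal/T1 20 > Data/T2 11 > R&D/T1 8 > Legal/T2 6 > R&D/T2 5.
Fill Data T1 block (10 at 21) ; 19 left.
Fill Legal T1 block (5 at 20) ; 14 left.
Fill Data T2 block (8 at 11) ; 6 left.
R&D/T1: +6 of 7 at 8; pool empty.
Total = 21×10 + 20×5 + 11×8 + 8×6 = 446.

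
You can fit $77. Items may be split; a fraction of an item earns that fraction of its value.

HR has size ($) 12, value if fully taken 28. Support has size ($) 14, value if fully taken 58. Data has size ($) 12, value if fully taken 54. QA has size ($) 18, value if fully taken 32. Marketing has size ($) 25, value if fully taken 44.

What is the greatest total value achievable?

Best value per unit of size first: Data 54/12≈4.5, Support 58/14≈4.14, HR 28/12≈2.33, QA 32/18≈1.78, Marketing 44/25≈1.76.
Data: take in full, 12 $ for value 54 — 65 left.
Support: take in full, 14 $ for value 58 — 51 left.
All 12 $ of HR fit (value 28) — 39 remain.
All 18 $ of QA fit (value 32) — 21 remain.
21 $ left: a 21/25 share of Marketing gives 44×21/25 = 36.96.
Total value = 208.96.

208.96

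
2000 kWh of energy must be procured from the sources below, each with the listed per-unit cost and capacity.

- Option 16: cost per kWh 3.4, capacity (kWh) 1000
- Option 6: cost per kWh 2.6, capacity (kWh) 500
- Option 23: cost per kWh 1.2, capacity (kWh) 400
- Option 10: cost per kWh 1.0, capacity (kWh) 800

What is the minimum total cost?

3600

Use sources in increasing cost order.
Option 10 (1.0): use full 800 ; 1200 kWh to go.
Option 23 (1.2): use full 400 ; 800 kWh to go.
Option 6 at 2.6: take all 500 kWh ; 300 still needed.
Take 300 from Option 16 at 3.4 to finish.
Cost = 800×1.0 + 400×1.2 + 500×2.6 + 300×3.4 = 3600.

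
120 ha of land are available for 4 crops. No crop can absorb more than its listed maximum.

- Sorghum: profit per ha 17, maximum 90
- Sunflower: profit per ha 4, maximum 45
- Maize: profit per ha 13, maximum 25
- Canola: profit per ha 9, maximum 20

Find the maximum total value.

1900

Order the crops by profit per ha: Sorghum 17 > Maize 13 > Canola 9 > Sunflower 4.
Give Sorghum 90 to hit its cap of 90 ; 30 left.
Maize: +25 to 25 (cap) ; 5 left.
Only 5 left; Canola takes them to reach 5.
Total = 17×90 + 13×25 + 9×5 = 1900.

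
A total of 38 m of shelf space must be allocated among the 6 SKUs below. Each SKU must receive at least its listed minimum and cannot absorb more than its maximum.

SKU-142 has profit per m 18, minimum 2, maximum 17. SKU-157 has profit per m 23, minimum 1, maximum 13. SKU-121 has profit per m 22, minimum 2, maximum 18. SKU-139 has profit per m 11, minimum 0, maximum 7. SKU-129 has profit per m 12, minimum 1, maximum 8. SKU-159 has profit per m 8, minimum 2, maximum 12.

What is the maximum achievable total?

795

Meeting every minimum uses 2+1+2+0+1+2 = 8 m, leaving 30.
Rank by profit per m: SKU-157 23 > SKU-121 22 > SKU-142 18 > SKU-129 12 > SKU-139 11 > SKU-159 8.
SKU-157 takes 12 more to reach its cap of 13 — 18 left.
SKU-121: +16 to 18 (cap) — 2 left.
SKU-142: +2 (room for 15) → 4. Pool exhausted.
Total = 18×4 + 23×13 + 22×18 + 12×1 + 8×2 = 795.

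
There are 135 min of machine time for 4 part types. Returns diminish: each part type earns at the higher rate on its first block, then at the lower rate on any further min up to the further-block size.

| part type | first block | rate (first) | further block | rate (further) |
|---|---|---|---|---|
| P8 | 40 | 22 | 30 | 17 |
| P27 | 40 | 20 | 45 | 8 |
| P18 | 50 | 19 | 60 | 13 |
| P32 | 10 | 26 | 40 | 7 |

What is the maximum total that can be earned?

2795

Order all 8 blocks by rate: P32/tier1 26 > P8/tier1 22 > P27/tier1 20 > P18/tier1 19 > P8/tier2 17 > P18/tier2 13 > P27/tier2 8 > P32/tier2 7.
P32 tier1 at 26: fill all 10 — 125 left.
P8/tier1 (22): +40 — 85 left.
Fill P27 tier1 block (40 at 20) — 45 left.
P18 tier1 at 19: only 45 left, fill 45.
Total = 26×10 + 22×40 + 20×40 + 19×45 = 2795.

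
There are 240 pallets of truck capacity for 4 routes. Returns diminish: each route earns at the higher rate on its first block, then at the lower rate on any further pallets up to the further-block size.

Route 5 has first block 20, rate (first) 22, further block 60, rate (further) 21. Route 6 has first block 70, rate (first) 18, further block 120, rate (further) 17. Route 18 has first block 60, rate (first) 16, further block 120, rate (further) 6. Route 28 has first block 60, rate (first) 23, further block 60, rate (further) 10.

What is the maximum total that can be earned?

Treat each block as its own option and order by rate: Route 28/T1 23 > Route 5/T1 22 > Route 5/T2 21 > Route 6/T1 18 > Route 6/T2 17 > Route 18/T1 16 > Route 28/T2 10 > Route 18/T2 6.
Route 28 T1 at 23: fill all 60 — 180 left.
Route 5 T1 at 22: fill all 20 — 160 left.
Route 5 T2 at 21: fill all 60 — 100 left.
Route 6 T1 at 18: fill all 70 — 30 left.
Route 6 T2 at 17: only 30 left, fill 30.
Total = 23×60 + 22×20 + 21×60 + 18×70 + 17×30 = 4850.

4850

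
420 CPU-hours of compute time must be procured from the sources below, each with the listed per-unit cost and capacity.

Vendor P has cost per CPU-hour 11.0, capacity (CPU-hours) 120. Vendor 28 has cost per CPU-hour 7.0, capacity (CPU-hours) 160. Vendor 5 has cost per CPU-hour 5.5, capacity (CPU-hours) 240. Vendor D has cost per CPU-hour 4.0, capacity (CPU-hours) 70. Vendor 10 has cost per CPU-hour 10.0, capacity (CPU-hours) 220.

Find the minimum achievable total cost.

Use sources in increasing cost order.
Vendor D at 4.0: take all 70 CPU-hours — 350 still needed.
Vendor 5 (5.5): use full 240 — 110 CPU-hours to go.
Vendor 28 (7.0): take the remaining 110 — done.
Vendor 10, Vendor P: unused.
Cost = 70×4.0 + 240×5.5 + 110×7.0 = 2370.

2370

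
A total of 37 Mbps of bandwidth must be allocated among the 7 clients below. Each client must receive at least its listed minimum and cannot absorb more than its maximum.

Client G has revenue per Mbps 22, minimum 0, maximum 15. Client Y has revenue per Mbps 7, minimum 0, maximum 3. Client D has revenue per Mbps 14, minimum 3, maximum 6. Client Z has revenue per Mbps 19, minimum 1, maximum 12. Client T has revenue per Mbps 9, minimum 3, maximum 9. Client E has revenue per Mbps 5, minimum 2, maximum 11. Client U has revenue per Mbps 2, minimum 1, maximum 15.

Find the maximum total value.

Meeting every minimum uses 0+0+3+1+3+2+1 = 10 Mbps, leaving 27.
Rank by revenue per Mbps: Client G 22 > Client Z 19 > Client D 14 > Client T 9 > Client Y 7 > Client E 5 > Client U 2.
Give Client G 15 more to hit its cap of 15 ; 12 left.
Give Client Z 11 more to hit its cap of 12 ; 1 left.
Only 1 left; Client D takes them to reach 4.
Total = 22×15 + 14×4 + 19×12 + 9×3 + 5×2 + 2×1 = 653.

653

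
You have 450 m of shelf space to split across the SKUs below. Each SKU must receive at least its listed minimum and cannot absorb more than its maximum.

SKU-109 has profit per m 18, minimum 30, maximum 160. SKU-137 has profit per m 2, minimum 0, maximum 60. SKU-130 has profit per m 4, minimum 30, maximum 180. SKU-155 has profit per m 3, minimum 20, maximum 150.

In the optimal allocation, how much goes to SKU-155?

110

Meeting every minimum uses 30+0+30+20 = 80 m, leaving 370.
Order the SKUs by profit per m: SKU-109 18 > SKU-130 4 > SKU-155 3 > SKU-137 2.
Give SKU-109 130 more to hit its cap of 160 ; 240 left.
Give SKU-130 150 more to hit its cap of 180 ; 90 left.
SKU-155: +90 (room for 130) → 110. Pool exhausted.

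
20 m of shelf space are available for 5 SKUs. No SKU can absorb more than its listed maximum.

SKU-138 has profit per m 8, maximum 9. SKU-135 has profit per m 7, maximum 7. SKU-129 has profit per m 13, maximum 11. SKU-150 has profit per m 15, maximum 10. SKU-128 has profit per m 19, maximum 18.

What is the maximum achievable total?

372

Rank by profit per m: SKU-128 19 > SKU-150 15 > SKU-129 13 > SKU-138 8 > SKU-135 7.
SKU-128 takes 18 to reach its cap of 18 — 2 left.
Only 2 left; SKU-150 takes them to reach 2.
Total = 15×2 + 19×18 = 372.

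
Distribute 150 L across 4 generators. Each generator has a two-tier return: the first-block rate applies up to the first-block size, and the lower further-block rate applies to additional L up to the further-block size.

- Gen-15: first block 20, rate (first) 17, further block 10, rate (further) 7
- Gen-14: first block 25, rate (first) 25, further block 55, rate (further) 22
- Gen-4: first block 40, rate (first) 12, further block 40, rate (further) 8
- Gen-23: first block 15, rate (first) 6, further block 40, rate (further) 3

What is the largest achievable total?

2735

Treat each block as its own option and order by rate: Gen-14/tier1 25 > Gen-14/tier2 22 > Gen-15/tier1 17 > Gen-4/tier1 12 > Gen-4/tier2 8 > Gen-15/tier2 7 > Gen-23/tier1 6 > Gen-23/tier2 3.
Gen-14 tier1 at 25: fill all 25 → 125 left.
Gen-14/tier2 (22): +55 → 70 left.
Gen-15/tier1 (17): +20 → 50 left.
Fill Gen-4 tier1 block (40 at 12) → 10 left.
10 remain; put them into Gen-4 tier2 at 8.
Total = 25×25 + 22×55 + 17×20 + 12×40 + 8×10 = 2735.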